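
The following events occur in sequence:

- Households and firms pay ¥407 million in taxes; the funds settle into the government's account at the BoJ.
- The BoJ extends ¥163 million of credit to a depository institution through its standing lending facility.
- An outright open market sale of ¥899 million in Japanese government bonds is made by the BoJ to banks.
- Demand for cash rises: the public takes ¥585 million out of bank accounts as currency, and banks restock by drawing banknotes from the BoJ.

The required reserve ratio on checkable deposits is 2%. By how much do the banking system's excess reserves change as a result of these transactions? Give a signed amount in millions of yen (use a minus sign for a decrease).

-¥1708.16 million

Government account inflow ¥407 million: reserves −¥407M, deposits −¥407M.
Discount-window loan ¥163 million: reserves +¥163M, deposits 0.
OMO sale (to banks) ¥899 million: reserves −¥899M, deposits 0.
Currency withdrawal ¥585 million: reserves −¥585M, deposits −¥585M.
Totals: Δreserves = −¥1728M, Δdeposits = −¥992M.
Δrequired reserves = 2% × −¥992M = −¥19.84M.
Δexcess reserves = Δreserves − Δrequired = −¥1728M − (−¥19.84M) = -¥1708.16 million.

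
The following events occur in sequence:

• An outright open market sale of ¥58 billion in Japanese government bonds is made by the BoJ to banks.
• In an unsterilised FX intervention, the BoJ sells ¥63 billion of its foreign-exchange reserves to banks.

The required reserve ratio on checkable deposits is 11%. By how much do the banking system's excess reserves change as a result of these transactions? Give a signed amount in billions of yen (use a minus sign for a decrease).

-¥121 billion

OMO sale (to banks) ¥58 billion: reserves −¥58B, deposits 0.
FX sale ¥63 billion: reserves −¥63B, deposits 0.
Totals: Δreserves = −¥121B, Δdeposits = 0.
Δrequired reserves = 11% × 0 = 0.
Δexcess reserves = Δreserves − Δrequired = −¥121B − (0) = -¥121 billion.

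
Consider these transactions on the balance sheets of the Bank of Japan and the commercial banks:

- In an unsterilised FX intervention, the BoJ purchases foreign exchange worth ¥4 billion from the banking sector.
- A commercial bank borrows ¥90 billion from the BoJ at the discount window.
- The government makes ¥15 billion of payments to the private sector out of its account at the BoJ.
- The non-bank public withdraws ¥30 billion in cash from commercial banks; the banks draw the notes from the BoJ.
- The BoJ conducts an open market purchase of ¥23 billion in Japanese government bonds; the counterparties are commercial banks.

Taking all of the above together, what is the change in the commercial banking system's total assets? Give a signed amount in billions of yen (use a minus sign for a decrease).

BoJ balance sheet:
  Assets:      Securities +¥23B, Loans to banks +¥90B, Foreign assets +¥4B
  Liabilities: Bank reserves +¥102B, Currency in circulation +¥30B, Government deposits −¥15B
Commercial banking system:
  Assets:      Reserves at CB +¥102B, Securities −¥23B, Foreign assets −¥4B
  Liabilities: Checkable deposits −¥15B, Borrowings from CB +¥90B
Change in total bank assets = +¥75 billion.

+¥75 billion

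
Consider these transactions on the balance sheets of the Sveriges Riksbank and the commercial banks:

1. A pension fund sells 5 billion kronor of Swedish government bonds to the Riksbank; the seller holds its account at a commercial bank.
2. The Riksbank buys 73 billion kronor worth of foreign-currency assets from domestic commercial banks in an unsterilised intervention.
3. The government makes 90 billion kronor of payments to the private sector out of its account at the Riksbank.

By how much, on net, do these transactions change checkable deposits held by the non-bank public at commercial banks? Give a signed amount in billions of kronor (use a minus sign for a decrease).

Riksbank balance sheet:
  Assets:      Securities +5B, Foreign assets +73B
  Liabilities: Bank reserves +168B, Government deposits −90B
Commercial banking system:
  Assets:      Reserves at CB +168B, Foreign assets −73B
  Liabilities: Checkable deposits +95B
So the change in checkable deposits held by the non-bank public at commercial banks is +95 billion.

+95 billion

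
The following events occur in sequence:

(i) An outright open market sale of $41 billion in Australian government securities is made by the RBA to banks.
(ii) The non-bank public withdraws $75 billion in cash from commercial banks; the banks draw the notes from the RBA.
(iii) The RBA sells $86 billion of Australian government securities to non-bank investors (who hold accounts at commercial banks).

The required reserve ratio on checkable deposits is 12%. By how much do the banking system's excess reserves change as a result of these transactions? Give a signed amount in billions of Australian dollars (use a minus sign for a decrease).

OMO sale (to banks) $41 billion: reserves −$41B, deposits 0.
Currency withdrawal $75 billion: reserves −$75B, deposits −$75B.
Asset sale (to non-banks) $86 billion: reserves −$86B, deposits −$86B.
Totals: Δreserves = −$202B, Δdeposits = −$161B.
Δrequired reserves = 12% × −$161B = −$19.32B.
Δexcess reserves = Δreserves − Δrequired = −$202B − (−$19.32B) = -$182.68 billion.

-$182.68 billion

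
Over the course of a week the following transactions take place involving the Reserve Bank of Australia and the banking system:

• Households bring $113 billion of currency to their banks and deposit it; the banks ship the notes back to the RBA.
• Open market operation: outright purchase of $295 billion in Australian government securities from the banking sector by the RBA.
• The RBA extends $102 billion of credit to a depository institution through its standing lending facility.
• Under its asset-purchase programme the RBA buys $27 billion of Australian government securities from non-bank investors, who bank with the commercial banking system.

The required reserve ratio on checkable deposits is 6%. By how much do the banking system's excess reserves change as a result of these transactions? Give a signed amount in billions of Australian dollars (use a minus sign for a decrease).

+$528.6 billion

Currency deposit $113 billion: reserves +$113B, deposits +$113B.
OMO purchase (from banks) $295 billion: reserves +$295B, deposits 0.
Discount-window loan $102 billion: reserves +$102B, deposits 0.
Asset purchase (from non-banks) $27 billion: reserves +$27B, deposits +$27B.
Totals: Δreserves = +$537B, Δdeposits = +$140B.
Δrequired reserves = 6% × +$140B = +$8.4B.
Δexcess reserves = Δreserves − Δrequired = +$537B − (+$8.4B) = +$528.6 billion.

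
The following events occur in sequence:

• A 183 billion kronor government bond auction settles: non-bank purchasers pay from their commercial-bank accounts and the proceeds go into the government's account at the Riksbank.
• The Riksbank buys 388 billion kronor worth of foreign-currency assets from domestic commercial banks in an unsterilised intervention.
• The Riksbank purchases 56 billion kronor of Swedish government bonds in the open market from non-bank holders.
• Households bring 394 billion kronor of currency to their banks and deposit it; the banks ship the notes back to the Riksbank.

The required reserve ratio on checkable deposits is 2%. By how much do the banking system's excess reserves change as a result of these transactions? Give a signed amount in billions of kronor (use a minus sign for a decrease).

+649.66 billion

Government account inflow 183 billion kronor: reserves −183B, deposits −183B.
FX purchase 388 billion kronor: reserves +388B, deposits 0.
Asset purchase (from non-banks) 56 billion kronor: reserves +56B, deposits +56B.
Currency deposit 394 billion kronor: reserves +394B, deposits +394B.
Totals: Δreserves = +655B, Δdeposits = +267B.
Δrequired reserves = 2% × +267B = +5.34B.
Δexcess reserves = Δreserves − Δrequired = +655B − (+5.34B) = +649.66 billion.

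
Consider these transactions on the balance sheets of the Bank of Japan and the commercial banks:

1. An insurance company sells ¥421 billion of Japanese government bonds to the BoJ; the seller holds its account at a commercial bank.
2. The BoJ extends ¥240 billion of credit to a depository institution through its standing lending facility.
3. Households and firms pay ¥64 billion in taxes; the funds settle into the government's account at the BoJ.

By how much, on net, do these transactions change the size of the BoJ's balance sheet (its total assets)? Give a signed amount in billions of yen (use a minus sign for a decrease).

+¥661 billion

Asset purchase (from non-banks) ¥421 billion: a BoJ asset is acquired → +¥421B.
Discount-window loan ¥240 billion: a BoJ asset is acquired → +¥240B.
Government account inflow ¥64 billion: only the composition of liabilities changes → 0.
Net: 421 + 240 + 0 = +¥661 billion.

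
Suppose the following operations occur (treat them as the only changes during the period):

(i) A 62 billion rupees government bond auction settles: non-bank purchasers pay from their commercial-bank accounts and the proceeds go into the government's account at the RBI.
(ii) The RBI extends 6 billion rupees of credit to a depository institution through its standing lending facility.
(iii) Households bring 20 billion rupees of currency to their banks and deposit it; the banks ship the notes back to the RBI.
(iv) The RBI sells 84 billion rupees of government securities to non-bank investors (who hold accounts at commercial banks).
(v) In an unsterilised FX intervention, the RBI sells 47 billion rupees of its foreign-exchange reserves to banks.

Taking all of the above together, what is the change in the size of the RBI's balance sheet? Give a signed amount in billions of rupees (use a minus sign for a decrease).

-125 billion

RBI balance sheet:
  Assets:      Securities −84B, Loans to banks +6B, Foreign assets −47B
  Liabilities: Bank reserves −167B, Currency in circulation −20B, Government deposits +62B
Commercial banking system:
  Assets:      Reserves at CB −167B, Foreign assets +47B
  Liabilities: Checkable deposits −126B, Borrowings from CB +6B
Change in total RBI assets = -125 billion.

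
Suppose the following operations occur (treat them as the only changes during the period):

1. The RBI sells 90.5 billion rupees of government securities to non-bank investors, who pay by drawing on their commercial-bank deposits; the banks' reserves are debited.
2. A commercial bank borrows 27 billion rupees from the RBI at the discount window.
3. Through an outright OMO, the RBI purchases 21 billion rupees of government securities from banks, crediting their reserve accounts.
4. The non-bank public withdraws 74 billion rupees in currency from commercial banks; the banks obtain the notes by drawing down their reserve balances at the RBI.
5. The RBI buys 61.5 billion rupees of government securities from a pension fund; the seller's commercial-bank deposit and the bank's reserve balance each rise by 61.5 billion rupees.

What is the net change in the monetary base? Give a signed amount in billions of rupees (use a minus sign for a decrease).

Asset sale (to non-banks) 90.5 billion rupees: RBI balance sheet contracts → −90.5B.
Discount-window loan 27 billion rupees: RBI balance sheet expands → +27B.
OMO purchase (from banks) 21 billion rupees: RBI balance sheet expands → +21B.
Currency withdrawal 74 billion rupees: just a shift between currency and reserves — both are base money → 0.
Asset purchase (from non-banks) 61.5 billion rupees: RBI balance sheet expands → +61.5B.
Net: −90.5 + 27 + 21 + 0 + 61.5 = +19 billion.

+19 billion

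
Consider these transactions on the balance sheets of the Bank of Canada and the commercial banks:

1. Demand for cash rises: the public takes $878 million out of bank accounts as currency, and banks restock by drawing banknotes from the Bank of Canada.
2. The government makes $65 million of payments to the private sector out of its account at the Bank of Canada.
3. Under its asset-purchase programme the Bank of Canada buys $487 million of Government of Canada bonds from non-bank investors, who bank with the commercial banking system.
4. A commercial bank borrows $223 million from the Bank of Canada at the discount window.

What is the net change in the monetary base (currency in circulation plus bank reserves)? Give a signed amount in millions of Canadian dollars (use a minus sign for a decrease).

+$775 million

Currency withdrawal $878 million: just a shift between currency and reserves — both are base money → 0.
Government spending $65 million: a non-base liability converts back to reserves → +$65M.
Asset purchase (from non-banks) $487 million: Bank of Canada balance sheet expands → +$487M.
Discount-window loan $223 million: Bank of Canada balance sheet expands → +$223M.
Net: 0 + 65 + 487 + 223 = +$775 million.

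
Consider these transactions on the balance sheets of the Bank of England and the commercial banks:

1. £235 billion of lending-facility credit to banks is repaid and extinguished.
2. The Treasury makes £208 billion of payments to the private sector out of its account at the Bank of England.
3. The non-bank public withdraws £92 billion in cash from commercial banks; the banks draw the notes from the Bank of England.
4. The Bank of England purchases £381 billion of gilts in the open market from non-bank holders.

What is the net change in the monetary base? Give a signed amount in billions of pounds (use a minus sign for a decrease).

Discount-window repayment £235 billion: Bank of England balance sheet contracts → −£235B.
Government spending £208 billion: a non-base liability converts back to reserves → +£208B.
Currency withdrawal £92 billion: just a shift between currency and reserves — both are base money → 0.
Asset purchase (from non-banks) £381 billion: Bank of England balance sheet expands → +£381B.
Net: −235 + 208 + 0 + 381 = +£354 billion.

+£354 billion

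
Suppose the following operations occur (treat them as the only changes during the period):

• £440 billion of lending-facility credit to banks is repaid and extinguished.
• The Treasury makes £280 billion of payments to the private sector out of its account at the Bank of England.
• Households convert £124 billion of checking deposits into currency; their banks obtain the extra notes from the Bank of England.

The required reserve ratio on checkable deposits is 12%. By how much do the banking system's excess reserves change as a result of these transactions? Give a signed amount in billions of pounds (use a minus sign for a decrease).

Discount-window repayment £440 billion: reserves −£440B, deposits 0.
Government spending £280 billion: reserves +£280B, deposits +£280B.
Currency withdrawal £124 billion: reserves −£124B, deposits −£124B.
Totals: Δreserves = −£284B, Δdeposits = +£156B.
Δrequired reserves = 12% × +£156B = +£18.72B.
Δexcess reserves = Δreserves − Δrequired = −£284B − (+£18.72B) = -£302.72 billion.

-£302.72 billion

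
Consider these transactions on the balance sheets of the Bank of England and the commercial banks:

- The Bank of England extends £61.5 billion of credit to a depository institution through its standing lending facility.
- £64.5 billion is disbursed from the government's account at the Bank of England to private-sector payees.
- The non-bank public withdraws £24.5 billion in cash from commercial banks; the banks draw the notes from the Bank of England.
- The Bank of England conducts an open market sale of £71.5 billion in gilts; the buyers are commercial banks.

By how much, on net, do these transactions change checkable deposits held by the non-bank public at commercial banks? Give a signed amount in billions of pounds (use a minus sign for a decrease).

Discount-window loan £61.5 billion: the counterparty is a bank, so public deposits are unchanged → 0.
Government spending £64.5 billion: non-bank counterparties' bank balances rise → +£64.5B.
Currency withdrawal £24.5 billion: non-bank counterparties' bank balances fall → −£24.5B.
OMO sale (to banks) £71.5 billion: the counterparty is a bank, so public deposits are unchanged → 0.
Net: 0 + 64.5 − 24.5 + 0 = +£40 billion.

+£40 billion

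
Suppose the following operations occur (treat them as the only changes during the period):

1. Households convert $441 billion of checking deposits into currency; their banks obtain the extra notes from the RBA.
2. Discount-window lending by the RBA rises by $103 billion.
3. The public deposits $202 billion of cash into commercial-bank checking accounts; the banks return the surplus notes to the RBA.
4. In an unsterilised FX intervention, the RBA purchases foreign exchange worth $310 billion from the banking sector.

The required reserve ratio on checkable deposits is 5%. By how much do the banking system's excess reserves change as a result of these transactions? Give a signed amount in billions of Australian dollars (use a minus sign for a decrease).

Currency withdrawal $441 billion: reserves −$441B, deposits −$441B.
Discount-window loan $103 billion: reserves +$103B, deposits 0.
Currency deposit $202 billion: reserves +$202B, deposits +$202B.
FX purchase $310 billion: reserves +$310B, deposits 0.
Totals: Δreserves = +$174B, Δdeposits = −$239B.
Δrequired reserves = 5% × −$239B = −$11.95B.
Δexcess reserves = Δreserves − Δrequired = +$174B − (−$11.95B) = +$185.95 billion.

+$185.95 billion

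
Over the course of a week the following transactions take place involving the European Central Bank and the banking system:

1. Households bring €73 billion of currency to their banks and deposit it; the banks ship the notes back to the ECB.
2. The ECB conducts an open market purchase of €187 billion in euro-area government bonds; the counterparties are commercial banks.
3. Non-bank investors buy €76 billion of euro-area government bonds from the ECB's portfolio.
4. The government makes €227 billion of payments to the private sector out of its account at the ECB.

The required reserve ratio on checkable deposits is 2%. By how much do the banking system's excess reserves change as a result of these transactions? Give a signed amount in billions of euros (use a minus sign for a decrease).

Currency deposit €73 billion: reserves +€73B, deposits +€73B.
OMO purchase (from banks) €187 billion: reserves +€187B, deposits 0.
Asset sale (to non-banks) €76 billion: reserves −€76B, deposits −€76B.
Government spending €227 billion: reserves +€227B, deposits +€227B.
Totals: Δreserves = +€411B, Δdeposits = +€224B.
Δrequired reserves = 2% × +€224B = +€4.48B.
Δexcess reserves = Δreserves − Δrequired = +€411B − (+€4.48B) = +€406.52 billion.

+€406.52 billion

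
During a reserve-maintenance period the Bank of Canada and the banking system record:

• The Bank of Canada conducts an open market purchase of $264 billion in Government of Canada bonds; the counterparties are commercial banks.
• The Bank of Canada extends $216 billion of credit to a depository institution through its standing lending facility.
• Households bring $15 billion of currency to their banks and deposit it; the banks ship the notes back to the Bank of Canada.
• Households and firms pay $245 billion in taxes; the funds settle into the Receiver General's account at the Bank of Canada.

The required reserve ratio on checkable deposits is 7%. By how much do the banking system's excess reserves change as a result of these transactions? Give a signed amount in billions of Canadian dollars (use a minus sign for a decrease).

OMO purchase (from banks) $264 billion: reserves +$264B, deposits 0.
Discount-window loan $216 billion: reserves +$216B, deposits 0.
Currency deposit $15 billion: reserves +$15B, deposits +$15B.
Government account inflow $245 billion: reserves −$245B, deposits −$245B.
Totals: Δreserves = +$250B, Δdeposits = −$230B.
Δrequired reserves = 7% × −$230B = −$16.1B.
Δexcess reserves = Δreserves − Δrequired = +$250B − (−$16.1B) = +$266.1 billion.

+$266.1 billion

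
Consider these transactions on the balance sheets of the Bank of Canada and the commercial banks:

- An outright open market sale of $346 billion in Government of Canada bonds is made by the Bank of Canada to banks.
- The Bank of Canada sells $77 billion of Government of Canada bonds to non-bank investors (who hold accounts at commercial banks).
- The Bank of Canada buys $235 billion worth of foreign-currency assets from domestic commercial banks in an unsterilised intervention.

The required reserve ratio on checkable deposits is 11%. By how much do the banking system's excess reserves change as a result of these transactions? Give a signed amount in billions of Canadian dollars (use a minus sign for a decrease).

-$179.53 billion

OMO sale (to banks) $346 billion: reserves −$346B, deposits 0.
Asset sale (to non-banks) $77 billion: reserves −$77B, deposits −$77B.
FX purchase $235 billion: reserves +$235B, deposits 0.
Totals: Δreserves = −$188B, Δdeposits = −$77B.
Δrequired reserves = 11% × −$77B = −$8.47B.
Δexcess reserves = Δreserves − Δrequired = −$188B − (−$8.47B) = -$179.53 billion.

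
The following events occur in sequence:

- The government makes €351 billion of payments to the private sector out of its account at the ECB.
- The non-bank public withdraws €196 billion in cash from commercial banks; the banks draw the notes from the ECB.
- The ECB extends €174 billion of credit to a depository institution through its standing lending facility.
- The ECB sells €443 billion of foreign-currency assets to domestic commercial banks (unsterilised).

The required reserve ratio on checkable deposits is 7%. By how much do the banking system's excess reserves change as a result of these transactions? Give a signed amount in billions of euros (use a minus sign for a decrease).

-€124.85 billion

Government spending €351 billion: reserves +€351B, deposits +€351B.
Currency withdrawal €196 billion: reserves −€196B, deposits −€196B.
Discount-window loan €174 billion: reserves +€174B, deposits 0.
FX sale €443 billion: reserves −€443B, deposits 0.
Totals: Δreserves = −€114B, Δdeposits = +€155B.
Δrequired reserves = 7% × +€155B = +€10.85B.
Δexcess reserves = Δreserves − Δrequired = −€114B − (+€10.85B) = -€124.85 billion.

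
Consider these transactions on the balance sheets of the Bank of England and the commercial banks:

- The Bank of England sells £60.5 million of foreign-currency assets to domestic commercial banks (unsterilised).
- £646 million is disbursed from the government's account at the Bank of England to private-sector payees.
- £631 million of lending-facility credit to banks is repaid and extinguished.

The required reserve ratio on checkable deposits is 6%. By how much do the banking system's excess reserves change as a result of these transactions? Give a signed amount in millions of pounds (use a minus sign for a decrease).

FX sale £60.5 million: reserves −£60.5M, deposits 0.
Government spending £646 million: reserves +£646M, deposits +£646M.
Discount-window repayment £631 million: reserves −£631M, deposits 0.
Totals: Δreserves = −£45.5M, Δdeposits = +£646M.
Δrequired reserves = 6% × +£646M = +£38.76M.
Δexcess reserves = Δreserves − Δrequired = −£45.5M − (+£38.76M) = -£84.26 million.

-£84.26 million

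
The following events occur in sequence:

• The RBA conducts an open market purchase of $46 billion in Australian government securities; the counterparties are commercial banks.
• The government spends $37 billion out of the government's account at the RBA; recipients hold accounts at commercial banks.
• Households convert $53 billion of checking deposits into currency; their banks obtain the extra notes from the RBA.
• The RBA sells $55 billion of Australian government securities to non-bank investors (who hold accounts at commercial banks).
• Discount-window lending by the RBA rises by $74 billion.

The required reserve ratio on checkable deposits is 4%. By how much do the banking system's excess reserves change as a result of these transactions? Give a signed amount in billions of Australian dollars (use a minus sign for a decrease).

+$51.84 billion

OMO purchase (from banks) $46 billion: reserves +$46B, deposits 0.
Government spending $37 billion: reserves +$37B, deposits +$37B.
Currency withdrawal $53 billion: reserves −$53B, deposits −$53B.
Asset sale (to non-banks) $55 billion: reserves −$55B, deposits −$55B.
Discount-window loan $74 billion: reserves +$74B, deposits 0.
Totals: Δreserves = +$49B, Δdeposits = −$71B.
Δrequired reserves = 4% × −$71B = −$2.84B.
Δexcess reserves = Δreserves − Δrequired = +$49B − (−$2.84B) = +$51.84 billion.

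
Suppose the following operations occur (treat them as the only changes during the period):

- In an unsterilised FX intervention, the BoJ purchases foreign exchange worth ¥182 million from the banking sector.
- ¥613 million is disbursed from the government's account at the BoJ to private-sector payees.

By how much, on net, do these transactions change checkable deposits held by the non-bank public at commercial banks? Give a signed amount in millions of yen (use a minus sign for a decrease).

FX purchase ¥182 million: the counterparty is a bank, so public deposits are unchanged → 0.
Government spending ¥613 million: non-bank counterparties' bank balances rise → +¥613M.
Net: 0 + 613 = +¥613 million.

+¥613 million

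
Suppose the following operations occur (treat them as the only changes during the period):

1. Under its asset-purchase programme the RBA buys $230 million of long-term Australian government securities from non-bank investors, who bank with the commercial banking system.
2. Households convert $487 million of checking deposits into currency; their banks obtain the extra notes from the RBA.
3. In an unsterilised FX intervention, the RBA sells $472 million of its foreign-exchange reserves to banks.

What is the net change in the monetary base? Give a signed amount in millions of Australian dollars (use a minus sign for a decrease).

-$242 million

RBA balance sheet:
  Assets:      Securities +$230M, Foreign assets −$472M
  Liabilities: Bank reserves −$729M, Currency in circulation +$487M
Monetary base = currency + reserves: +$487M + (−$729M) = -$242 million.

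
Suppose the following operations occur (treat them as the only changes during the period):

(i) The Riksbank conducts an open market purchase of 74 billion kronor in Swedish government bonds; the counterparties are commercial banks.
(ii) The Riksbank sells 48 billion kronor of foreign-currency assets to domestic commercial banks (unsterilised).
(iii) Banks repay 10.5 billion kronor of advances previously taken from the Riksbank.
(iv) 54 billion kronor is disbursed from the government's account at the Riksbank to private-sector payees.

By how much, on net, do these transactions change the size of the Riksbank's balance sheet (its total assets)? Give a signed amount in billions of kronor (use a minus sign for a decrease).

Riksbank balance sheet:
  Assets:      Securities +74B, Loans to banks −10.5B, Foreign assets −48B
  Liabilities: Bank reserves +69.5B, Government deposits −54B
Commercial banking system:
  Assets:      Reserves at CB +69.5B, Securities −74B, Foreign assets +48B
  Liabilities: Checkable deposits +54B, Borrowings from CB −10.5B
Change in total Riksbank assets = +15.5 billion.

+15.5 billion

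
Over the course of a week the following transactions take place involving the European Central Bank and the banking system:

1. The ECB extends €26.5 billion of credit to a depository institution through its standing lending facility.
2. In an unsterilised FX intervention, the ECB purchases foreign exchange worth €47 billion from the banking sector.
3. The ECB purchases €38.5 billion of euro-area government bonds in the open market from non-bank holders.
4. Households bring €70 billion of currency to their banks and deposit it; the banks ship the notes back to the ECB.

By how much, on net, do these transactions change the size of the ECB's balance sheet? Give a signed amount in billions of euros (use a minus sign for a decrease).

+€112 billion

Discount-window loan €26.5 billion: an ECB asset is acquired → +€26.5B.
FX purchase €47 billion: an ECB asset is acquired → +€47B.
Asset purchase (from non-banks) €38.5 billion: an ECB asset is acquired → +€38.5B.
Currency deposit €70 billion: only the composition of liabilities changes → 0.
Net: 26.5 + 47 + 38.5 + 0 = +€112 billion.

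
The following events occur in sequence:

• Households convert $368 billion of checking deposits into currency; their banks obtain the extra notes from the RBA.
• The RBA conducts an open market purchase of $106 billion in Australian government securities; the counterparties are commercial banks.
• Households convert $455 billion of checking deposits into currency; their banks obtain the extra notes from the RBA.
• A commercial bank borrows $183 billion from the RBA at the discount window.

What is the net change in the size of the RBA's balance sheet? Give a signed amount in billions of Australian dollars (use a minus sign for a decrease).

Currency withdrawal $368 billion: only the composition of liabilities changes → 0.
OMO purchase (from banks) $106 billion: an RBA asset is acquired → +$106B.
Currency withdrawal $455 billion: only the composition of liabilities changes → 0.
Discount-window loan $183 billion: an RBA asset is acquired → +$183B.
Net: 0 + 106 + 0 + 183 = +$289 billion.

+$289 billion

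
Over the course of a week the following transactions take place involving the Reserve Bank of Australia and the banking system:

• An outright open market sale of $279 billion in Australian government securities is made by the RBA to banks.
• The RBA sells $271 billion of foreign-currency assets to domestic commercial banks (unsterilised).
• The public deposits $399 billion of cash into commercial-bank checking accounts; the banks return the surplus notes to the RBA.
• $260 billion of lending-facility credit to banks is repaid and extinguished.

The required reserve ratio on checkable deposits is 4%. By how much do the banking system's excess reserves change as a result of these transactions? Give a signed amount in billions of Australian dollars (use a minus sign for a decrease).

OMO sale (to banks) $279 billion: reserves −$279B, deposits 0.
FX sale $271 billion: reserves −$271B, deposits 0.
Currency deposit $399 billion: reserves +$399B, deposits +$399B.
Discount-window repayment $260 billion: reserves −$260B, deposits 0.
Totals: Δreserves = −$411B, Δdeposits = +$399B.
Δrequired reserves = 4% × +$399B = +$15.96B.
Δexcess reserves = Δreserves − Δrequired = −$411B − (+$15.96B) = -$426.96 billion.

-$426.96 billion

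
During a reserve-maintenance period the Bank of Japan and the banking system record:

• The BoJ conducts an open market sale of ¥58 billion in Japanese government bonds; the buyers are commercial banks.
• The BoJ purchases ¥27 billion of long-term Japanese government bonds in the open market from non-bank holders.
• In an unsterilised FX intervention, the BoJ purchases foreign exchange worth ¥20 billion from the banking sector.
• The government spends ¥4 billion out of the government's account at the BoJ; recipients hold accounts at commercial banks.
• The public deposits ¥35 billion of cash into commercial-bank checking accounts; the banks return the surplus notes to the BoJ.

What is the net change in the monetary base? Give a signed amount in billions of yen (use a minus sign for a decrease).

OMO sale (to banks) ¥58 billion: BoJ balance sheet contracts → −¥58B.
Asset purchase (from non-banks) ¥27 billion: BoJ balance sheet expands → +¥27B.
FX purchase ¥20 billion: BoJ balance sheet expands → +¥20B.
Government spending ¥4 billion: a non-base liability converts back to reserves → +¥4B.
Currency deposit ¥35 billion: just a shift between currency and reserves — both are base money → 0.
Net: −58 + 27 + 20 + 4 + 0 = -¥7 billion.

-¥7 billion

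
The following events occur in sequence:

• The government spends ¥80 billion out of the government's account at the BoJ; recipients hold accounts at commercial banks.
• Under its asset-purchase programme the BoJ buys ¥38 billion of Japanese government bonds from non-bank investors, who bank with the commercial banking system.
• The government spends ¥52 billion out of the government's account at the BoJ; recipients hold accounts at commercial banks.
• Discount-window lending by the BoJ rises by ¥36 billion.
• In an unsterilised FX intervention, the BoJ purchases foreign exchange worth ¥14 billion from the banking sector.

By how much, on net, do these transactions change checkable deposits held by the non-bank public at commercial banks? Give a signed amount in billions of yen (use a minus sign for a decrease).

BoJ balance sheet:
  Assets:      Securities +¥38B, Loans to banks +¥36B, Foreign assets +¥14B
  Liabilities: Bank reserves +¥220B, Government deposits −¥132B
Commercial banking system:
  Assets:      Reserves at CB +¥220B, Foreign assets −¥14B
  Liabilities: Checkable deposits +¥170B, Borrowings from CB +¥36B
So the change in checkable deposits held by the non-bank public at commercial banks is +¥170 billion.

+¥170 billion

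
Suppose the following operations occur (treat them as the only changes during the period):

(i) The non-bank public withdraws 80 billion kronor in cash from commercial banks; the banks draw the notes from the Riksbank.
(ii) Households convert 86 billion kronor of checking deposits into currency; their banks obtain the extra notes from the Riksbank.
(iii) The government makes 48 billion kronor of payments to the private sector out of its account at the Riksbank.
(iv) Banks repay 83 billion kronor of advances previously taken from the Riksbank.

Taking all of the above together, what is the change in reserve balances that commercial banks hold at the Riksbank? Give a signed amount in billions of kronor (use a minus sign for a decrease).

Currency withdrawal 80 billion kronor: banks swap reserves for currency → −80B.
Currency withdrawal 86 billion kronor: banks swap reserves for currency → −86B.
Government spending 48 billion kronor: government payments flow into bank reserve accounts → +48B.
Discount-window repayment 83 billion kronor: repayment is debited from reserves → −83B.
Net: −80 − 86 + 48 − 83 = -201 billion.

-201 billion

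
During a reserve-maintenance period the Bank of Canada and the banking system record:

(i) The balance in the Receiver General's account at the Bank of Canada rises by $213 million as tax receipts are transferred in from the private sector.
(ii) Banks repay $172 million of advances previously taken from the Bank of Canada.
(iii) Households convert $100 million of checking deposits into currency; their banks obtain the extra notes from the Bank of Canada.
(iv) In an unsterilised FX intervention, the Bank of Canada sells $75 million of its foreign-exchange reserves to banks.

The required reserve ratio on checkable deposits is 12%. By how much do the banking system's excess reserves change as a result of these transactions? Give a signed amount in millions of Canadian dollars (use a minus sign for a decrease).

Government account inflow $213 million: reserves −$213M, deposits −$213M.
Discount-window repayment $172 million: reserves −$172M, deposits 0.
Currency withdrawal $100 million: reserves −$100M, deposits −$100M.
FX sale $75 million: reserves −$75M, deposits 0.
Totals: Δreserves = −$560M, Δdeposits = −$313M.
Δrequired reserves = 12% × −$313M = −$37.56M.
Δexcess reserves = Δreserves − Δrequired = −$560M − (−$37.56M) = -$522.44 million.

-$522.44 million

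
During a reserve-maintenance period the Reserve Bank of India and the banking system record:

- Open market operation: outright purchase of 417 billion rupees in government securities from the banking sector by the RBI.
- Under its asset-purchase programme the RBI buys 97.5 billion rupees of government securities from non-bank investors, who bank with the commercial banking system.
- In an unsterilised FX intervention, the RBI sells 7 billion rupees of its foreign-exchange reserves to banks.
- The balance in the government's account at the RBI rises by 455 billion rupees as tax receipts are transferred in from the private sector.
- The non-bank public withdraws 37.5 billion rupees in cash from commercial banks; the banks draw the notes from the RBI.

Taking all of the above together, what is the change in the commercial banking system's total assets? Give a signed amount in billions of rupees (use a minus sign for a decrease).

-395 billion

RBI balance sheet:
  Assets:      Securities +514.5B, Foreign assets −7B
  Liabilities: Bank reserves +15B, Currency in circulation +37.5B, Government deposits +455B
Commercial banking system:
  Assets:      Reserves at CB +15B, Securities −417B, Foreign assets +7B
  Liabilities: Checkable deposits −395B
Change in total bank assets = -395 billion.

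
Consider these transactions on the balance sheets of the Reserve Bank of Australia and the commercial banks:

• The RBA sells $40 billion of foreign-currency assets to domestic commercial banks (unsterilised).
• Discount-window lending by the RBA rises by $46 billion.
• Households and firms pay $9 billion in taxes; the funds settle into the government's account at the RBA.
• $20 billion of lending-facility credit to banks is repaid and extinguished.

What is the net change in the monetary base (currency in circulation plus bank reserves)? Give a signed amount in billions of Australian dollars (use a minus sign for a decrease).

RBA balance sheet:
  Assets:      Loans to banks +$26B, Foreign assets −$40B
  Liabilities: Bank reserves −$23B, Government deposits +$9B
Monetary base = currency + reserves: 0 + (−$23B) = -$23 billion.

-$23 billion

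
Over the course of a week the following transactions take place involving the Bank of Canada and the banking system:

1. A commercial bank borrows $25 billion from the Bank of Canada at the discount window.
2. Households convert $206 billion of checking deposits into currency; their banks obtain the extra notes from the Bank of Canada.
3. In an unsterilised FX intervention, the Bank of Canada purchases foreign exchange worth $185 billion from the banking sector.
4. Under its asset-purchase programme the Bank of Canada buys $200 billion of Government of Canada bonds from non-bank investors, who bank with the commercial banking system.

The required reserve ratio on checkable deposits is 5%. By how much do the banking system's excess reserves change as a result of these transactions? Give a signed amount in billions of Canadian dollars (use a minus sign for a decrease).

Discount-window loan $25 billion: reserves +$25B, deposits 0.
Currency withdrawal $206 billion: reserves −$206B, deposits −$206B.
FX purchase $185 billion: reserves +$185B, deposits 0.
Asset purchase (from non-banks) $200 billion: reserves +$200B, deposits +$200B.
Totals: Δreserves = +$204B, Δdeposits = −$6B.
Δrequired reserves = 5% × −$6B = −$0.3B.
Δexcess reserves = Δreserves − Δrequired = +$204B − (−$0.3B) = +$204.3 billion.

+$204.3 billion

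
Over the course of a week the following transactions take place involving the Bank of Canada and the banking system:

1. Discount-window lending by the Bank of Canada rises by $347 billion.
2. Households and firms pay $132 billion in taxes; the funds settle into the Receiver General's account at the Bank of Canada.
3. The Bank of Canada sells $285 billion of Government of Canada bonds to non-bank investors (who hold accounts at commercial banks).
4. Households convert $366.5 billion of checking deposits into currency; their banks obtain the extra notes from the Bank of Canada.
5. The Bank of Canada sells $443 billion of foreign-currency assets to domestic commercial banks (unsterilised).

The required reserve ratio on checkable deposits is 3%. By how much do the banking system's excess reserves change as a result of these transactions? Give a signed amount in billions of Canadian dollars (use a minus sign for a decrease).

-$855.995 billion

Discount-window loan $347 billion: reserves +$347B, deposits 0.
Government account inflow $132 billion: reserves −$132B, deposits −$132B.
Asset sale (to non-banks) $285 billion: reserves −$285B, deposits −$285B.
Currency withdrawal $366.5 billion: reserves −$366.5B, deposits −$366.5B.
FX sale $443 billion: reserves −$443B, deposits 0.
Totals: Δreserves = −$879.5B, Δdeposits = −$783.5B.
Δrequired reserves = 3% × −$783.5B = −$23.505B.
Δexcess reserves = Δreserves − Δrequired = −$879.5B − (−$23.505B) = -$855.995 billion.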